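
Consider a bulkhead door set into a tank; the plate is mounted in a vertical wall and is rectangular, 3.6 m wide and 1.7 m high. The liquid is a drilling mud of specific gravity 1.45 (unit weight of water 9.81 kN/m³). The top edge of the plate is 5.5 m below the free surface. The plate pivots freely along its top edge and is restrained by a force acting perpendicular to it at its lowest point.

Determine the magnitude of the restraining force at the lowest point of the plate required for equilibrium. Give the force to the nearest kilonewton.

P ≈ 289 kN

γ = 1.45 × 9.81 = 14.2245 kN/m³.
The centroid lies 1.7/2 = 0.85 m below the top edge, so the centroid depth is h_c = 5.5 + 0.85 = 6.35 m.
A = 3.6 × 1.7 = 6.12 m².
Resultant F = γ·h_c·A = 14.2245 × 6.35 × 6.12 = 552.793 kN.
I_c = b·h³/12 = 3.6 × 1.7³/12 = 1.4739 m⁴.
Centre of pressure: y_p = y_c + I_c/(y_c·A) = 6.35 + 1.4739/(6.35 × 6.12) = 6.35 + 0.0379265 = 6.38793 m along the plane.
The resultant acts 0.85 + 0.0379265 = 0.887926 m (along the plate) below the hinge at the top edge, so the moment about the hinge is M = F × 0.887926 = 552.793 × 0.887926 = 490.839 kN·m.
A normal force at the bottom, 1.7 m from the hinge, must supply this moment: P = 490.839/1.7 = 288.729 kN.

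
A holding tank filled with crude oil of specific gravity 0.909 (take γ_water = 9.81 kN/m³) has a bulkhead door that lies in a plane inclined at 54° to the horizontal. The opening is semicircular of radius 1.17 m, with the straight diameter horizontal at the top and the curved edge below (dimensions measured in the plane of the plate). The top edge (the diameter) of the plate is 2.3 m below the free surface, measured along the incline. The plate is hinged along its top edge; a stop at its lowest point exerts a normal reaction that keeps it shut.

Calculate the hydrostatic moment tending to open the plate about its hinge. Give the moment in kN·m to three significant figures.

γ = 0.909 × 9.81 = 8.91729 kN/m³.
Let θ = 54° be the plate's angle to the horizontal; measure y along the incline from where the plane meets the free surface. Vertical depth h = y·sinθ with sinθ = 0.809017.
The centroid of a semicircle lies 4r/(3π) = 0.496563 m from the diameter, here below the top edge, so y_c = 2.3 + 0.496563 = 2.79656 m and h_c = 2.79656 × 0.809017 = 2.26246 m.
A = πr²/2 = π × 1.17²/2 = 2.15026 m².
Resultant F = γ·h_c·A = 8.91729 × 2.26246 × 2.15026 = 43.3815 kN.
I_c = (π/8 − 8/(9π))·r⁴ = 0.109757 × 1.17⁴ = 0.205672 m⁴.
Centre of pressure: y_p = y_c + I_c/(y_c·A) = 2.79656 + 0.205672/(2.79656 × 2.15026) = 2.79656 + 0.0342027 = 2.83076 m along the plane.
The resultant acts 0.496563 + 0.0342027 = 0.530766 m (along the plate) below the hinge at the top edge, so the moment about the hinge is M = F × 0.530766 = 43.3815 × 0.530766 = 23.0254 kN·m.

M ≈ 23.0 kN·m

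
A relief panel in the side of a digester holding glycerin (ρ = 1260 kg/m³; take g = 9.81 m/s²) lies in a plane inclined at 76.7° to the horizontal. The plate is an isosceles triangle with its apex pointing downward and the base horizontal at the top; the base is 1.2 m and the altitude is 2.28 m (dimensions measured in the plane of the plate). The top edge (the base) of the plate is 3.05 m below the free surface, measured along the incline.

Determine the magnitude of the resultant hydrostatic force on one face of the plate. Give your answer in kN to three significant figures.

γ = ρg = 1260 × 9.81 / 1000 = 12.3606 kN/m³.
Let θ = 76.7° be the plate's angle to the horizontal; measure y along the incline from where the plane meets the free surface. Vertical depth h = y·sinθ with sinθ = 0.973179.
With the apex down, the centroid sits h/3 = 2.28/3 = 0.76 m below the base (the top edge), so y_c = 3.05 + 0.76 = 3.81 m and h_c = 3.81 × 0.973179 = 3.70781 m.
A = ½ × 1.2 × 2.28 = 1.368 m².
Resultant F = γ·h_c·A = 12.3606 × 3.70781 × 1.368 = 62.6965 kN.

F ≈ 62.7 kN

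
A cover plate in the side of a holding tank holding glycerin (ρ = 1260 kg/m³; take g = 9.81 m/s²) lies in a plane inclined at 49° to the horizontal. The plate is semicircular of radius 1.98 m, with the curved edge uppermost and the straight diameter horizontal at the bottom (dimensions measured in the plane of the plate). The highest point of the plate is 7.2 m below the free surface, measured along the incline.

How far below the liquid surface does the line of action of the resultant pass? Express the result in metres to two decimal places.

h_p = 6.32 m

γ = ρg = 1260 × 9.81 / 1000 = 12.3606 kN/m³.
Let θ = 49° be the plate's angle to the horizontal; measure y along the incline from where the plane meets the free surface. Vertical depth h = y·sinθ with sinθ = 0.754710.
The centroid lies 4r/(3π) = 0.840338 m above the diameter, so r − 4r/(3π) = 1.98 − 0.840338 = 1.13966 m below the topmost point, so y_c = 7.2 + 1.13966 = 8.33966 m and h_c = 8.33966 × 0.754710 = 6.29402 m.
A = πr²/2 = π × 1.98²/2 = 6.15815 m².
Resultant F = γ·h_c·A = 12.3606 × 6.29402 × 6.15815 = 479.091 kN.
I_c = (π/8 − 8/(9π))·r⁴ = 0.109757 × 1.98⁴ = 1.68691 m⁴.
Centre of pressure: y_p = y_c + I_c/(y_c·A) = 8.33966 + 1.68691/(8.33966 × 6.15815) = 8.33966 + 0.0328468 = 8.37251 m along the plane.
Vertically, h_p = y_p·sinθ = 8.37251 × 0.754710 = 6.31882 m.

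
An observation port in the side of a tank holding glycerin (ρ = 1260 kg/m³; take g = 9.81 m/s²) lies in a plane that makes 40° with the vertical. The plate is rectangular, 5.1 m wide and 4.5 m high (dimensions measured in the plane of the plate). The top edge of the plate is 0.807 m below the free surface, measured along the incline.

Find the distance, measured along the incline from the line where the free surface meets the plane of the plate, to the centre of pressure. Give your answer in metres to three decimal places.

y_p = 3.609 m

γ = ρg = 1260 × 9.81 / 1000 = 12.3606 kN/m³.
The plate makes 40° with the vertical, i.e. θ = 90° − 40° = 50° to the horizontal. Measuring y along the incline from the free-surface line, vertical depth h = y·sinθ with sinθ = 0.766044.
The centroid lies 4.5/2 = 2.25 m below the top edge, so y_c = 0.807 + 2.25 = 3.057 m and h_c = 3.057 × 0.766044 = 2.3418 m.
A = 5.1 × 4.5 = 22.95 m².
Resultant F = γ·h_c·A = 12.3606 × 2.3418 × 22.95 = 664.312 kN.
I_c = b·h³/12 = 5.1 × 4.5³/12 = 38.7281 m⁴.
Centre of pressure: y_p = y_c + I_c/(y_c·A) = 3.057 + 38.7281/(3.057 × 22.95) = 3.057 + 0.552011 = 3.60901 m along the plane.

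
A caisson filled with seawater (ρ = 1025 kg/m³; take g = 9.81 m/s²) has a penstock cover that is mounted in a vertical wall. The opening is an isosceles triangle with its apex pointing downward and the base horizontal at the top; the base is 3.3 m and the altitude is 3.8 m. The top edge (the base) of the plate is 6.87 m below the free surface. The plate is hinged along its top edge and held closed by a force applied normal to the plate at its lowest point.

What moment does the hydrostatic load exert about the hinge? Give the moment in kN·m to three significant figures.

γ = ρg = 1025 × 9.81 / 1000 = 10.05525 kN/m³.
With the apex down, the centroid sits h/3 = 3.8/3 = 1.26667 m below the base (the top edge), so the centroid depth is h_c = 6.87 + 1.26667 = 8.13667 m.
A = ½ × 3.3 × 3.8 = 6.27 m².
Resultant F = γ·h_c·A = 10.05525 × 8.13667 × 6.27 = 512.988 kN.
I_c = b·h³/36 = 3.3 × 3.8³/36 = 5.02993 m⁴.
Centre of pressure: y_p = y_c + I_c/(y_c·A) = 8.13667 + 5.02993/(8.13667 × 6.27) = 8.13667 + 0.0985934 = 8.23526 m along the plane.
The resultant acts 1.26667 + 0.0985934 = 1.36526 m (along the plate) below the hinge at the top edge, so the moment about the hinge is M = F × 1.36526 = 512.988 × 1.36526 = 700.362 kN·m.

M ≈ 700 kN·m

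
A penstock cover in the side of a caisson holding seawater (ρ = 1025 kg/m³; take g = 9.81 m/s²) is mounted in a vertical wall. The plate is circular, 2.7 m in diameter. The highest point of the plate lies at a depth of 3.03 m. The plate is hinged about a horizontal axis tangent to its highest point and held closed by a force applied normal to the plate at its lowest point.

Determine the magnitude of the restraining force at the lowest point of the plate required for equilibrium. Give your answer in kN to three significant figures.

γ = ρg = 1025 × 9.81 / 1000 = 10.05525 kN/m³.
The centroid is at the centre, 1.35 m below the top of the plate, so the centroid depth is h_c = 3.03 + 1.35 = 4.38 m.
A = π(1.35)² = 5.72555 m².
Resultant F = γ·h_c·A = 10.05525 × 4.38 × 5.72555 = 252.165 kN.
I_c = πr⁴/4 = π × 1.35⁴/4 = 2.6087 m⁴.
Centre of pressure: y_p = y_c + I_c/(y_c·A) = 4.38 + 2.6087/(4.38 × 5.72555) = 4.38 + 0.104024 = 4.48402 m along the plane.
The resultant acts 1.35 + 0.104024 = 1.45402 m (along the plate) below the hinge at the top edge, so the moment about the hinge is M = F × 1.45402 = 252.165 × 1.45402 = 366.653 kN·m.
A normal force at the bottom, 2.7 m from the hinge, must supply this moment: P = 366.653/2.7 = 135.797 kN.

P ≈ 136 kN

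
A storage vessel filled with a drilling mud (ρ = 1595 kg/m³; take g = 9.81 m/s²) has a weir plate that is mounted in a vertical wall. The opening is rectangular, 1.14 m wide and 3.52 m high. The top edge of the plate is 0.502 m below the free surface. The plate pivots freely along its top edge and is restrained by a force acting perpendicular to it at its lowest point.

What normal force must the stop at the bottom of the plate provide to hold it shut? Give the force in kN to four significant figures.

P ≈ 89.43 kN

γ = ρg = 1595 × 9.81 / 1000 = 15.64695 kN/m³.
The centroid lies 3.52/2 = 1.76 m below the top edge, so the centroid depth is h_c = 0.502 + 1.76 = 2.262 m.
A = 1.14 × 3.52 = 4.0128 m².
Resultant F = γ·h_c·A = 15.64695 × 2.262 × 4.0128 = 142.027 kN.
I_c = b·h³/12 = 1.14 × 3.52³/12 = 4.14335 m⁴.
Centre of pressure: y_p = y_c + I_c/(y_c·A) = 2.262 + 4.14335/(2.262 × 4.0128) = 2.262 + 0.456469 = 2.71847 m along the plane.
The resultant acts 1.76 + 0.456469 = 2.21647 m (along the plate) below the hinge at the top edge, so the moment about the hinge is M = F × 2.21647 = 142.027 × 2.21647 = 314.799 kN·m.
A normal force at the bottom, 3.52 m from the hinge, must supply this moment: P = 314.799/3.52 = 89.4315 kN.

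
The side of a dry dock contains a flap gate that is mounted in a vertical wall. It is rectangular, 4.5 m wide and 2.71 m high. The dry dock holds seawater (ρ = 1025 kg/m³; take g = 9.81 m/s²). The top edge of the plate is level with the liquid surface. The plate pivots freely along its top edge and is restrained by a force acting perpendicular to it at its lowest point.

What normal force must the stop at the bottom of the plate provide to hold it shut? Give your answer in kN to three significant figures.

γ = ρg = 1025 × 9.81 / 1000 = 10.05525 kN/m³.
The centroid lies 2.71/2 = 1.355 m below the top edge, so the centroid depth is h_c = 1.355 m.
A = 4.5 × 2.71 = 12.195 m².
Resultant F = γ·h_c·A = 10.05525 × 1.355 × 12.195 = 166.155 kN.
I_c = b·h³/12 = 4.5 × 2.71³/12 = 7.46344 m⁴.
Centre of pressure: y_p = y_c + I_c/(y_c·A) = 1.355 + 7.46344/(1.355 × 12.195) = 1.355 + 0.451667 = 1.80667 m along the plane.
The resultant acts 1.355 + 0.451667 = 1.80667 m (along the plate) below the hinge at the top edge, so the moment about the hinge is M = F × 1.80667 = 166.155 × 1.80667 = 300.187 kN·m.
A normal force at the bottom, 2.71 m from the hinge, must supply this moment: P = 300.187/2.71 = 110.77 kN.

P ≈ 111 kN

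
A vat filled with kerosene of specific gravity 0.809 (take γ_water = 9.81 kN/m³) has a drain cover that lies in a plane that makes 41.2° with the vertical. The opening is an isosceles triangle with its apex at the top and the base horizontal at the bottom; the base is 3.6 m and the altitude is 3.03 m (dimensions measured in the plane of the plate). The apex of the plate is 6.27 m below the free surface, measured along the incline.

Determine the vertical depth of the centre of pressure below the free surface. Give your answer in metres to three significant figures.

γ = 0.809 × 9.81 = 7.93629 kN/m³.
The plate makes 41.2° with the vertical, i.e. θ = 90° − 41.2° = 48.8° to the horizontal. Measuring y along the incline from the free-surface line, vertical depth h = y·sinθ with sinθ = 0.752415.
With the apex up, the centroid sits 2h/3 = 2 × 3.03/3 = 2.02 m below the apex, so y_c = 6.27 + 2.02 = 8.29 m and h_c = 8.29 × 0.752415 = 6.23752 m.
A = ½ × 3.6 × 3.03 = 5.454 m².
Resultant F = γ·h_c·A = 7.93629 × 6.23752 × 5.454 = 269.988 kN.
I_c = b·h³/36 = 3.6 × 3.03³/36 = 2.78181 m⁴.
Centre of pressure: y_p = y_c + I_c/(y_c·A) = 8.29 + 2.78181/(8.29 × 5.454) = 8.29 + 0.0615259 = 8.35153 m along the plane.
Vertically, h_p = y_p·sinθ = 8.35153 × 0.752415 = 6.28382 m.

h_p = 6.28 m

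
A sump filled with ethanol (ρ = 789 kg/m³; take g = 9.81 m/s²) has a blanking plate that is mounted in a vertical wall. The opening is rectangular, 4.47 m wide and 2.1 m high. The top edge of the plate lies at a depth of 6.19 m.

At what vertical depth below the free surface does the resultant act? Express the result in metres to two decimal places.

h_p = 7.29 m

γ = ρg = 789 × 9.81 / 1000 = 7.74009 kN/m³.
The centroid lies 2.1/2 = 1.05 m below the top edge, so the centroid depth is h_c = 6.19 + 1.05 = 7.24 m.
A = 4.47 × 2.1 = 9.387 m².
Resultant F = γ·h_c·A = 7.74009 × 7.24 × 9.387 = 526.031 kN.
I_c = b·h³/12 = 4.47 × 2.1³/12 = 3.44972 m⁴.
Centre of pressure: y_p = y_c + I_c/(y_c·A) = 7.24 + 3.44972/(7.24 × 9.387) = 7.24 + 0.0507596 = 7.29076 m along the plane.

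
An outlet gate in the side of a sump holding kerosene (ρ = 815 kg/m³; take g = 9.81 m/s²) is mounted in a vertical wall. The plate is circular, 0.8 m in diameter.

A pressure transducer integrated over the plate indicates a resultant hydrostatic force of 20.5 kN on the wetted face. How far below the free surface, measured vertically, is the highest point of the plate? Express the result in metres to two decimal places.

γ = ρg = 815 × 9.81 / 1000 = 7.99515 kN/m³.
A = π(0.4)² = 0.502655 m².
From F = γ·h_c·A, the centroid depth is h_c = 20.5/(7.99515 × 0.502655) = 5.10102 m.
The centroid is at the centre, 0.4 m below the top of the plate, so the highest point sits at h_top = 5.10102 − 0.4 = 4.70102 m below the surface.

d_top ≈ 4.70 m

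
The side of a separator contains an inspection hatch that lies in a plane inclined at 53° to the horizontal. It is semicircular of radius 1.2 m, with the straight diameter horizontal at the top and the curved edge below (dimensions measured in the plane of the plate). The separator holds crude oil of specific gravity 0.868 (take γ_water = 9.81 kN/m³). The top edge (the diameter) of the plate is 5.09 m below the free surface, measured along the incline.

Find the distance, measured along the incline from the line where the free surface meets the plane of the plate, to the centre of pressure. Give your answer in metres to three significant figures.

γ = 0.868 × 9.81 = 8.51508 kN/m³.
Let θ = 53° be the plate's angle to the horizontal; measure y along the incline from where the plane meets the free surface. Vertical depth h = y·sinθ with sinθ = 0.798636.
The centroid of a semicircle lies 4r/(3π) = 0.509296 m from the diameter, here below the top edge, so y_c = 5.09 + 0.509296 = 5.5993 m and h_c = 5.5993 × 0.798636 = 4.4718 m.
A = πr²/2 = π × 1.2²/2 = 2.26195 m².
Resultant F = γ·h_c·A = 8.51508 × 4.4718 × 2.26195 = 86.1299 kN.
I_c = (π/8 − 8/(9π))·r⁴ = 0.109757 × 1.2⁴ = 0.227592 m⁴.
Centre of pressure: y_p = y_c + I_c/(y_c·A) = 5.5993 + 0.227592/(5.5993 × 2.26195) = 5.5993 + 0.0179697 = 5.61727 m along the plane.

y_p = 5.62 m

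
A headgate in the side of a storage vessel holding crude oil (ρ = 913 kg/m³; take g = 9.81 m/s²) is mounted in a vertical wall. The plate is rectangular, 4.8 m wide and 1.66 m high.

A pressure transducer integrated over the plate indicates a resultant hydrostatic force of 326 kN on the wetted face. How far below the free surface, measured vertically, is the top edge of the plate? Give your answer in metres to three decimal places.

d_top ≈ 3.738 m

γ = ρg = 913 × 9.81 / 1000 = 8.95653 kN/m³.
A = 4.8 × 1.66 = 7.968 m².
From F = γ·h_c·A, the centroid depth is h_c = 326/(8.95653 × 7.968) = 4.56803 m.
The centroid lies 1.66/2 = 0.83 m below the top edge, so the top edge sits at h_top = 4.56803 − 0.83 = 3.73803 m below the surface.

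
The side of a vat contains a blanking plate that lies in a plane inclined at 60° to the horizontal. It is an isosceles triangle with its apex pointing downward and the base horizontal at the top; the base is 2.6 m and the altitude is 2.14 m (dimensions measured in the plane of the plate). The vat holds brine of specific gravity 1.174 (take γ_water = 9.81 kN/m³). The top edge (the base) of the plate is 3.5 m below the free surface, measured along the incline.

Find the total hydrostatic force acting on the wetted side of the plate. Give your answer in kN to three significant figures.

F ≈ 117 kN

γ = 1.174 × 9.81 = 11.51694 kN/m³.
Let θ = 60° be the plate's angle to the horizontal; measure y along the incline from where the plane meets the free surface. Vertical depth h = y·sinθ with sinθ = 0.866025.
With the apex down, the centroid sits h/3 = 2.14/3 = 0.713333 m below the base (the top edge), so y_c = 3.5 + 0.713333 = 4.21333 m and h_c = 4.21333 × 0.866025 = 3.64885 m.
A = ½ × 2.6 × 2.14 = 2.782 m².
Resultant F = γ·h_c·A = 11.51694 × 3.64885 × 2.782 = 116.91 kN.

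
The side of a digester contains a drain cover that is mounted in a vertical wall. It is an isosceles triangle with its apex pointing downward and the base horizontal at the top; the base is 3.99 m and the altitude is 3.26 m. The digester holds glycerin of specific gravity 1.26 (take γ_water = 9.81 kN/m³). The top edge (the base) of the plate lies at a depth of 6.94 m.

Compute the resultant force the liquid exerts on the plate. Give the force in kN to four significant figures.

F ≈ 645.3 kN

γ = 1.26 × 9.81 = 12.3606 kN/m³.
With the apex down, the centroid sits h/3 = 3.26/3 = 1.08667 m below the base (the top edge), so the centroid depth is h_c = 6.94 + 1.08667 = 8.02667 m.
A = ½ × 3.99 × 3.26 = 6.5037 m².
Resultant F = γ·h_c·A = 12.3606 × 8.02667 × 6.5037 = 645.261 kN.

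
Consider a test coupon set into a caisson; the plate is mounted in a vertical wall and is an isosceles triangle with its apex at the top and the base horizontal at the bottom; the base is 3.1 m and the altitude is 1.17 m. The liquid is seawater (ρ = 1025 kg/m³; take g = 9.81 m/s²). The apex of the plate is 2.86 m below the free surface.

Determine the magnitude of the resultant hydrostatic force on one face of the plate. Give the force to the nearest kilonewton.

γ = ρg = 1025 × 9.81 / 1000 = 10.05525 kN/m³.
With the apex up, the centroid sits 2h/3 = 2 × 1.17/3 = 0.78 m below the apex, so the centroid depth is h_c = 2.86 + 0.78 = 3.64 m.
A = ½ × 3.1 × 1.17 = 1.8135 m².
Resultant F = γ·h_c·A = 10.05525 × 3.64 × 1.8135 = 66.3761 kN.

F ≈ 66 kN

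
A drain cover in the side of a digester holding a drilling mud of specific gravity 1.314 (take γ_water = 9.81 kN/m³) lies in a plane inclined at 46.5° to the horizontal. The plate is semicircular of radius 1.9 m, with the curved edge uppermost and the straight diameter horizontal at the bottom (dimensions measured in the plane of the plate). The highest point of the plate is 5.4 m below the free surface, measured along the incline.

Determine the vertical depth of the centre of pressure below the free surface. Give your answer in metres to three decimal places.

h_p = 4.738 m

γ = 1.314 × 9.81 = 12.89034 kN/m³.
Let θ = 46.5° be the plate's angle to the horizontal; measure y along the incline from where the plane meets the free surface. Vertical depth h = y·sinθ with sinθ = 0.725374.
The centroid lies 4r/(3π) = 0.806385 m above the diameter, so r − 4r/(3π) = 1.9 − 0.806385 = 1.09361 m below the topmost point, so y_c = 5.4 + 1.09361 = 6.49361 m and h_c = 6.49361 × 0.725374 = 4.7103 m.
A = πr²/2 = π × 1.9²/2 = 5.67057 m².
Resultant F = γ·h_c·A = 12.89034 × 4.7103 × 5.67057 = 344.302 kN.
I_c = (π/8 − 8/(9π))·r⁴ = 0.109757 × 1.9⁴ = 1.43036 m⁴.
Centre of pressure: y_p = y_c + I_c/(y_c·A) = 6.49361 + 1.43036/(6.49361 × 5.67057) = 6.49361 + 0.0388448 = 6.53245 m along the plane.
Vertically, h_p = y_p·sinθ = 6.53245 × 0.725374 = 4.73847 m.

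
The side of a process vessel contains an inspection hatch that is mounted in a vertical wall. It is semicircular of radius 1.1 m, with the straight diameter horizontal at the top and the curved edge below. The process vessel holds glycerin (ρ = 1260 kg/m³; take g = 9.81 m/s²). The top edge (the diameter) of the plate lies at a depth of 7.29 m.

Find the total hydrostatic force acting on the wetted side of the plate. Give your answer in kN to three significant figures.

γ = ρg = 1260 × 9.81 / 1000 = 12.3606 kN/m³.
The centroid of a semicircle lies 4r/(3π) = 0.466854 m from the diameter, here below the top edge, so the centroid depth is h_c = 7.29 + 0.466854 = 7.75685 m.
A = πr²/2 = π × 1.1²/2 = 1.90066 m².
Resultant F = γ·h_c·A = 12.3606 × 7.75685 × 1.90066 = 182.234 kN.

F ≈ 182 kN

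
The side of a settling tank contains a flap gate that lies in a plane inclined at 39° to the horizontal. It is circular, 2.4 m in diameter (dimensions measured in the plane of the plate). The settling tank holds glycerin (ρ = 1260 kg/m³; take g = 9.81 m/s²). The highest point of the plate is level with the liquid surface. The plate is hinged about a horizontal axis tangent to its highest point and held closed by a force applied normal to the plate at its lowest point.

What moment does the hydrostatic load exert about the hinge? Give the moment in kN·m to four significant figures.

M ≈ 63.34 kN·m

γ = ρg = 1260 × 9.81 / 1000 = 12.3606 kN/m³.
Let θ = 39° be the plate's angle to the horizontal; measure y along the incline from where the plane meets the free surface. Vertical depth h = y·sinθ with sinθ = 0.629320.
The centroid is at the centre, 1.2 m below the top of the plate, so y_c = 1.2 m and h_c = 1.2 × 0.629320 = 0.755184 m.
A = π(1.2)² = 4.52389 m².
Resultant F = γ·h_c·A = 12.3606 × 0.755184 × 4.52389 = 42.2284 kN.
I_c = πr⁴/4 = π × 1.2⁴/4 = 1.6286 m⁴.
Centre of pressure: y_p = y_c + I_c/(y_c·A) = 1.2 + 1.6286/(1.2 × 4.52389) = 1.2 + 0.3 = 1.5 m along the plane.
The resultant acts 1.2 + 0.3 = 1.5 m (along the plate) below the hinge at the top edge, so the moment about the hinge is M = F × 1.5 = 42.2284 × 1.5 = 63.3426 kN·m.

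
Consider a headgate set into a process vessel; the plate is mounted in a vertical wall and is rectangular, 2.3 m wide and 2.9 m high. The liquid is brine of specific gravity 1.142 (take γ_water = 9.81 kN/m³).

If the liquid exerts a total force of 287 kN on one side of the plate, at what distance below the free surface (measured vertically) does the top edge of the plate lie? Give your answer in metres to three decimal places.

d_top ≈ 2.391 m

γ = 1.142 × 9.81 = 11.20302 kN/m³.
A = 2.3 × 2.9 = 6.67 m².
From F = γ·h_c·A, the centroid depth is h_c = 287/(11.20302 × 6.67) = 3.84079 m.
The centroid lies 2.9/2 = 1.45 m below the top edge, so the top edge sits at h_top = 3.84079 − 1.45 = 2.39079 m below the surface.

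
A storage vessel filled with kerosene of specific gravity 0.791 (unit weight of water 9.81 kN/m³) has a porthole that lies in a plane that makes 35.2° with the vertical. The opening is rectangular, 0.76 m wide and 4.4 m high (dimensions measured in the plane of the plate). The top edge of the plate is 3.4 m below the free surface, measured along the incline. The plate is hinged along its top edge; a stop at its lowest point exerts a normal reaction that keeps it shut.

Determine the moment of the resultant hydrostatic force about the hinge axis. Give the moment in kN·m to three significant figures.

γ = 0.791 × 9.81 = 7.75971 kN/m³.
The plate makes 35.2° with the vertical, i.e. θ = 90° − 35.2° = 54.8° to the horizontal. Measuring y along the incline from the free-surface line, vertical depth h = y·sinθ with sinθ = 0.817145.
The centroid lies 4.4/2 = 2.2 m below the top edge, so y_c = 3.4 + 2.2 = 5.6 m and h_c = 5.6 × 0.817145 = 4.57601 m.
A = 0.76 × 4.4 = 3.344 m².
Resultant F = γ·h_c·A = 7.75971 × 4.57601 × 3.344 = 118.74 kN.
I_c = b·h³/12 = 0.76 × 4.4³/12 = 5.39499 m⁴.
Centre of pressure: y_p = y_c + I_c/(y_c·A) = 5.6 + 5.39499/(5.6 × 3.344) = 5.6 + 0.288095 = 5.88809 m along the plane.
The resultant acts 2.2 + 0.288095 = 2.4881 m (along the plate) below the hinge at the top edge, so the moment about the hinge is M = F × 2.4881 = 118.74 × 2.4881 = 295.437 kN·m.

M ≈ 295 kN·m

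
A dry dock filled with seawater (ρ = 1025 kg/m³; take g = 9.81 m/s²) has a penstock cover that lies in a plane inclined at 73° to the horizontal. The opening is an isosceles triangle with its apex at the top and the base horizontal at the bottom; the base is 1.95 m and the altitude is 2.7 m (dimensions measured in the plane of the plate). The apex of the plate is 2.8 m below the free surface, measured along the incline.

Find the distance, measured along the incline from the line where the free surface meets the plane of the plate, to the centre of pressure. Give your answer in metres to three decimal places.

y_p = 4.688 m

γ = ρg = 1025 × 9.81 / 1000 = 10.05525 kN/m³.
Let θ = 73° be the plate's angle to the horizontal; measure y along the incline from where the plane meets the free surface. Vertical depth h = y·sinθ with sinθ = 0.956305.
With the apex up, the centroid sits 2h/3 = 2 × 2.7/3 = 1.8 m below the apex, so y_c = 2.8 + 1.8 = 4.6 m and h_c = 4.6 × 0.956305 = 4.399 m.
A = ½ × 1.95 × 2.7 = 2.6325 m².
Resultant F = γ·h_c·A = 10.05525 × 4.399 × 2.6325 = 116.443 kN.
I_c = b·h³/36 = 1.95 × 2.7³/36 = 1.06616 m⁴.
Centre of pressure: y_p = y_c + I_c/(y_c·A) = 4.6 + 1.06616/(4.6 × 2.6325) = 4.6 + 0.0880433 = 4.68804 m along the plane.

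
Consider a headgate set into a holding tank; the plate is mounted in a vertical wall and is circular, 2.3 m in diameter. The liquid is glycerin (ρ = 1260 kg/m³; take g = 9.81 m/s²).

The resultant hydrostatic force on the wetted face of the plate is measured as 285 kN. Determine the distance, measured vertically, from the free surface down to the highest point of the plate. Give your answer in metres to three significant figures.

d_top ≈ 4.40 m

γ = ρg = 1260 × 9.81 / 1000 = 12.3606 kN/m³.
A = π(1.15)² = 4.15476 m².
From F = γ·h_c·A, the centroid depth is h_c = 285/(12.3606 × 4.15476) = 5.54957 m.
The centroid is at the centre, 1.15 m below the top of the plate, so the highest point sits at h_top = 5.54957 − 1.15 = 4.39957 m below the surface.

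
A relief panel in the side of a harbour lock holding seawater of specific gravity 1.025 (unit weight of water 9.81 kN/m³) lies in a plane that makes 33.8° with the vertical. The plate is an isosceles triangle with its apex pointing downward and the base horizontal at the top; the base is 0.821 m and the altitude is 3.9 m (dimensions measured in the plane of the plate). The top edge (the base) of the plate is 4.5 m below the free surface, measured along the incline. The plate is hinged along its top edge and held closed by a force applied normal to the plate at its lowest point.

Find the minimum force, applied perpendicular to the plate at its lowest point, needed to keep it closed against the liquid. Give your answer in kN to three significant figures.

P ≈ 28.8 kN

γ = 1.025 × 9.81 = 10.05525 kN/m³.
The plate makes 33.8° with the vertical, i.e. θ = 90° − 33.8° = 56.2° to the horizontal. Measuring y along the incline from the free-surface line, vertical depth h = y·sinθ with sinθ = 0.830984.
With the apex down, the centroid sits h/3 = 3.9/3 = 1.3 m below the base (the top edge), so y_c = 4.5 + 1.3 = 5.8 m and h_c = 5.8 × 0.830984 = 4.81971 m.
A = ½ × 0.821 × 3.9 = 1.60095 m².
Resultant F = γ·h_c·A = 10.05525 × 4.81971 × 1.60095 = 77.5875 kN.
I_c = b·h³/36 = 0.821 × 3.9³/36 = 1.3528 m⁴.
Centre of pressure: y_p = y_c + I_c/(y_c·A) = 5.8 + 1.3528/(5.8 × 1.60095) = 5.8 + 0.145689 = 5.94569 m along the plane.
The resultant acts 1.3 + 0.145689 = 1.44569 m (along the plate) below the hinge at the top edge, so the moment about the hinge is M = F × 1.44569 = 77.5875 × 1.44569 = 112.167 kN·m.
A normal force at the bottom, 3.9 m from the hinge, must supply this moment: P = 112.167/3.9 = 28.7608 kN.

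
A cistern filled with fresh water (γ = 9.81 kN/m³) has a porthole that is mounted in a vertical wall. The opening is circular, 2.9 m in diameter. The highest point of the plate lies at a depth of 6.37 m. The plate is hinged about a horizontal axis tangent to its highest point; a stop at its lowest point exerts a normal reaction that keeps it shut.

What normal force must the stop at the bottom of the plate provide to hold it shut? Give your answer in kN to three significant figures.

P ≈ 265 kN

γ = 9.81 kN/m³.
The centroid is at the centre, 1.45 m below the top of the plate, so the centroid depth is h_c = 6.37 + 1.45 = 7.82 m.
A = π(1.45)² = 6.6052 m².
Resultant F = γ·h_c·A = 9.81 × 7.82 × 6.6052 = 506.713 kN.
I_c = πr⁴/4 = π × 1.45⁴/4 = 3.47186 m⁴.
Centre of pressure: y_p = y_c + I_c/(y_c·A) = 7.82 + 3.47186/(7.82 × 6.6052) = 7.82 + 0.0672155 = 7.88722 m along the plane.
The resultant acts 1.45 + 0.0672155 = 1.51722 m (along the plate) below the hinge at the top edge, so the moment about the hinge is M = F × 1.51722 = 506.713 × 1.51722 = 768.795 kN·m.
A normal force at the bottom, 2.9 m from the hinge, must supply this moment: P = 768.795/2.9 = 265.102 kN.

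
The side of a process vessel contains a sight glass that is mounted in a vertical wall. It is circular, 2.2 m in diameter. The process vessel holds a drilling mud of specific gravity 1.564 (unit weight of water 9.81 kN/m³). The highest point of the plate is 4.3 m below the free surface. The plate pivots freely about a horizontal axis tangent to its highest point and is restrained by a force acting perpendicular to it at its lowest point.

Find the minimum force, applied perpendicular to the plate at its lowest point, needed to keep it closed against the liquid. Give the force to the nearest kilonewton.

P ≈ 165 kN

γ = 1.564 × 9.81 = 15.34284 kN/m³.
The centroid is at the centre, 1.1 m below the top of the plate, so the centroid depth is h_c = 4.3 + 1.1 = 5.4 m.
A = π(1.1)² = 3.80133 m².
Resultant F = γ·h_c·A = 15.34284 × 5.4 × 3.80133 = 314.945 kN.
I_c = πr⁴/4 = π × 1.1⁴/4 = 1.1499 m⁴.
Centre of pressure: y_p = y_c + I_c/(y_c·A) = 5.4 + 1.1499/(5.4 × 3.80133) = 5.4 + 0.0560184 = 5.45602 m along the plane.
The resultant acts 1.1 + 0.0560184 = 1.15602 m (along the plate) below the hinge at the top edge, so the moment about the hinge is M = F × 1.15602 = 314.945 × 1.15602 = 364.083 kN·m.
A normal force at the bottom, 2.2 m from the hinge, must supply this moment: P = 364.083/2.2 = 165.492 kN.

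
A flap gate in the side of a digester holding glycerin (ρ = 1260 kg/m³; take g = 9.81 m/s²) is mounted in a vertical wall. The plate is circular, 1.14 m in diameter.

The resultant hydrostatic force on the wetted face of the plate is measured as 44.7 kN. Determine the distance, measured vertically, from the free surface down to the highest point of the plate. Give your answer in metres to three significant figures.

d_top ≈ 2.97 m

γ = ρg = 1260 × 9.81 / 1000 = 12.3606 kN/m³.
A = π(0.57)² = 1.0207 m².
From F = γ·h_c·A, the centroid depth is h_c = 44.7/(12.3606 × 1.0207) = 3.54299 m.
The centroid is at the centre, 0.57 m below the top of the plate, so the highest point sits at h_top = 3.54299 − 0.57 = 2.97299 m below the surface.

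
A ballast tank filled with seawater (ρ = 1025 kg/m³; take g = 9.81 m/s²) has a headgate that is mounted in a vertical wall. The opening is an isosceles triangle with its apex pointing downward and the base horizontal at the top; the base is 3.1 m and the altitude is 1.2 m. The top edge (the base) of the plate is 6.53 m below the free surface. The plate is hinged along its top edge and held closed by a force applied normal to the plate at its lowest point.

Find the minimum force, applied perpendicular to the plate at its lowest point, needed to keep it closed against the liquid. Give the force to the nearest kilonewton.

γ = ρg = 1025 × 9.81 / 1000 = 10.05525 kN/m³.
With the apex down, the centroid sits h/3 = 1.2/3 = 0.4 m below the base (the top edge), so the centroid depth is h_c = 6.53 + 0.4 = 6.93 m.
A = ½ × 3.1 × 1.2 = 1.86 m².
Resultant F = γ·h_c·A = 10.05525 × 6.93 × 1.86 = 129.61 kN.
I_c = b·h³/36 = 3.1 × 1.2³/36 = 0.1488 m⁴.
Centre of pressure: y_p = y_c + I_c/(y_c·A) = 6.93 + 0.1488/(6.93 × 1.86) = 6.93 + 0.011544 = 6.94154 m along the plane.
The resultant acts 0.4 + 0.011544 = 0.411544 m (along the plate) below the hinge at the top edge, so the moment about the hinge is M = F × 0.411544 = 129.61 × 0.411544 = 53.3402 kN·m.
A normal force at the bottom, 1.2 m from the hinge, must supply this moment: P = 53.3402/1.2 = 44.4502 kN.

P ≈ 44 kN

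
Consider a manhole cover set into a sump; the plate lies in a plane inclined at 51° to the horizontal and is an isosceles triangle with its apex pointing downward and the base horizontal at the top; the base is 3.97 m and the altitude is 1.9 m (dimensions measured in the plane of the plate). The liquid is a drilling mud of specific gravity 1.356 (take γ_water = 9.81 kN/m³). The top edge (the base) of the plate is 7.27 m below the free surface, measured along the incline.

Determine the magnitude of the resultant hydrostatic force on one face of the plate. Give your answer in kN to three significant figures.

γ = 1.356 × 9.81 = 13.30236 kN/m³.
Let θ = 51° be the plate's angle to the horizontal; measure y along the incline from where the plane meets the free surface. Vertical depth h = y·sinθ with sinθ = 0.777146.
With the apex down, the centroid sits h/3 = 1.9/3 = 0.633333 m below the base (the top edge), so y_c = 7.27 + 0.633333 = 7.90333 m and h_c = 7.90333 × 0.777146 = 6.14204 m.
A = ½ × 3.97 × 1.9 = 3.7715 m².
Resultant F = γ·h_c·A = 13.30236 × 6.14204 × 3.7715 = 308.145 kN.

F ≈ 308 kN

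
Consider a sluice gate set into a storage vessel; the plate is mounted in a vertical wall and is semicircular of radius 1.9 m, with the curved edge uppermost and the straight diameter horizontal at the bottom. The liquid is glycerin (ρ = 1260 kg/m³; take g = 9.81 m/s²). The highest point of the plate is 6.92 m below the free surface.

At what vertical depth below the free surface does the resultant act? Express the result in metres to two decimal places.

h_p = 8.05 m

γ = ρg = 1260 × 9.81 / 1000 = 12.3606 kN/m³.
The centroid lies 4r/(3π) = 0.806385 m above the diameter, so r − 4r/(3π) = 1.9 − 0.806385 = 1.09361 m below the topmost point, so the centroid depth is h_c = 6.92 + 1.09361 = 8.01361 m.
A = πr²/2 = π × 1.9²/2 = 5.67057 m².
Resultant F = γ·h_c·A = 12.3606 × 8.01361 × 5.67057 = 561.687 kN.
I_c = (π/8 − 8/(9π))·r⁴ = 0.109757 × 1.9⁴ = 1.43036 m⁴.
Centre of pressure: y_p = y_c + I_c/(y_c·A) = 8.01361 + 1.43036/(8.01361 × 5.67057) = 8.01361 + 0.0314768 = 8.04509 m along the plane.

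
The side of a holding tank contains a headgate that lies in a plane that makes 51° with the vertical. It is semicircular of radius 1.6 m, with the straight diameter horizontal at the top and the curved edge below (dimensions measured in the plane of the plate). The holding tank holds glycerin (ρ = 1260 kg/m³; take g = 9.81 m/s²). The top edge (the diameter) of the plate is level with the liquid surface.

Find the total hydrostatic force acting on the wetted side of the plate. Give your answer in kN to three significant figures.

F ≈ 21.2 kN

γ = ρg = 1260 × 9.81 / 1000 = 12.3606 kN/m³.
The plate makes 51° with the vertical, i.e. θ = 90° − 51° = 39° to the horizontal. Measuring y along the incline from the free-surface line, vertical depth h = y·sinθ with sinθ = 0.629320.
The centroid of a semicircle lies 4r/(3π) = 0.679061 m from the diameter, here below the top edge, so y_c = 0.679061 m and h_c = 0.679061 × 0.629320 = 0.427347 m.
A = πr²/2 = π × 1.6²/2 = 4.02124 m².
Resultant F = γ·h_c·A = 12.3606 × 0.427347 × 4.02124 = 21.2413 kN.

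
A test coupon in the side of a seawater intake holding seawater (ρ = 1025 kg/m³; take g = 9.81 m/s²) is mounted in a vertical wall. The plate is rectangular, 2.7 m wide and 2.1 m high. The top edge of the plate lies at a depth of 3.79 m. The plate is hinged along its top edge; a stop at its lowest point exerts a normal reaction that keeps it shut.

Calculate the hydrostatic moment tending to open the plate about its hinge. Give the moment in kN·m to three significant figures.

γ = ρg = 1025 × 9.81 / 1000 = 10.05525 kN/m³.
The centroid lies 2.1/2 = 1.05 m below the top edge, so the centroid depth is h_c = 3.79 + 1.05 = 4.84 m.
A = 2.7 × 2.1 = 5.67 m².
Resultant F = γ·h_c·A = 10.05525 × 4.84 × 5.67 = 275.944 kN.
I_c = b·h³/12 = 2.7 × 2.1³/12 = 2.08373 m⁴.
Centre of pressure: y_p = y_c + I_c/(y_c·A) = 4.84 + 2.08373/(4.84 × 5.67) = 4.84 + 0.0759299 = 4.91593 m along the plane.
The resultant acts 1.05 + 0.0759299 = 1.12593 m (along the plate) below the hinge at the top edge, so the moment about the hinge is M = F × 1.12593 = 275.944 × 1.12593 = 310.694 kN·m.

M ≈ 311 kN·m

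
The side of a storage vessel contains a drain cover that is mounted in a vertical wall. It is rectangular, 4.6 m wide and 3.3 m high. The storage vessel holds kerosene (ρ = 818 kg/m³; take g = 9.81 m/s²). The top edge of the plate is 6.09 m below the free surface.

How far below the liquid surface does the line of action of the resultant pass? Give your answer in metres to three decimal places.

γ = ρg = 818 × 9.81 / 1000 = 8.02458 kN/m³.
The centroid lies 3.3/2 = 1.65 m below the top edge, so the centroid depth is h_c = 6.09 + 1.65 = 7.74 m.
A = 4.6 × 3.3 = 15.18 m².
Resultant F = γ·h_c·A = 8.02458 × 7.74 × 15.18 = 942.834 kN.
I_c = b·h³/12 = 4.6 × 3.3³/12 = 13.7758 m⁴.
Centre of pressure: y_p = y_c + I_c/(y_c·A) = 7.74 + 13.7758/(7.74 × 15.18) = 7.74 + 0.117248 = 7.85725 m along the plane.

h_p = 7.857 m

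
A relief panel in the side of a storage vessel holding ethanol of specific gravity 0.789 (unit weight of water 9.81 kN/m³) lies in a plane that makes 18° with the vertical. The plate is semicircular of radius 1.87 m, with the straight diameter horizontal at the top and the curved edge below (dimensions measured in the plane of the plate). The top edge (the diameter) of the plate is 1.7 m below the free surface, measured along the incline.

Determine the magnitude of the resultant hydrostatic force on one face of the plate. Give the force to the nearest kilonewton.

γ = 0.789 × 9.81 = 7.74009 kN/m³.
The plate makes 18° with the vertical, i.e. θ = 90° − 18° = 72° to the horizontal. Measuring y along the incline from the free-surface line, vertical depth h = y·sinθ with sinθ = 0.951057.
The centroid of a semicircle lies 4r/(3π) = 0.793653 m from the diameter, here below the top edge, so y_c = 1.7 + 0.793653 = 2.49365 m and h_c = 2.49365 × 0.951057 = 2.3716 m.
A = πr²/2 = π × 1.87²/2 = 5.49292 m².
Resultant F = γ·h_c·A = 7.74009 × 2.3716 × 5.49292 = 100.83 kN.

F ≈ 101 kN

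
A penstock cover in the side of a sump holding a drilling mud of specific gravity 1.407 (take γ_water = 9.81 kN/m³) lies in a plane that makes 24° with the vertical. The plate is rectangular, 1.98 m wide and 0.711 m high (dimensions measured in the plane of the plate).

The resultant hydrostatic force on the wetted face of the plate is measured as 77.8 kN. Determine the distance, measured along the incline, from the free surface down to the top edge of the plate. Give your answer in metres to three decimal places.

y_top ≈ 4.027 m

γ = 1.407 × 9.81 = 13.80267 kN/m³.
A = 1.98 × 0.711 = 1.40778 m².
From F = γ·h_c·A, the centroid depth is h_c = 77.8/(13.80267 × 1.40778) = 4.00389 m.
The plate makes 24° with the vertical, i.e. θ = 90° − 24° = 66° to the horizontal. Measuring y along the incline from the free-surface line, vertical depth h = y·sinθ with sinθ = 0.913545.
Along the incline, y_c = h_c/sinθ = 4.00389/0.913545 = 4.38281 m.
The centroid lies 0.711/2 = 0.3555 m below the top edge, so the top edge sits at y_top = 4.38281 − 0.3555 = 4.02731 m along the incline.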